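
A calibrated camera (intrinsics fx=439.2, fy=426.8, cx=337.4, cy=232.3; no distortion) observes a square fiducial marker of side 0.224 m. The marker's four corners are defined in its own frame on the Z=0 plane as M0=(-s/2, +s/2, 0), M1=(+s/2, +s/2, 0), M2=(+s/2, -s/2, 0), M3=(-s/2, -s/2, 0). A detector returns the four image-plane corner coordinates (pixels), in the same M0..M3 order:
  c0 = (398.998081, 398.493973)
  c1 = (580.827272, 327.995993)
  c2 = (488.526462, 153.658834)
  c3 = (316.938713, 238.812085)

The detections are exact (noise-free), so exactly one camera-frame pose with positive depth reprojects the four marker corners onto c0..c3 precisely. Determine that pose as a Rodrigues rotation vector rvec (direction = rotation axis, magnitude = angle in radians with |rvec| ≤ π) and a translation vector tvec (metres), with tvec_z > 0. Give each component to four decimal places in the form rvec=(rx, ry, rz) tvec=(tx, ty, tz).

Intrinsics K: fx=439.2, fy=426.8, cx=337.4, cy=232.3
Marker side s = 0.224 m; corners in marker frame (Z=0):
  M0 = (-0.1120, +0.1120, 0)
  M1 = (+0.1120, +0.1120, 0)
  M2 = (+0.1120, -0.1120, 0)
  M3 = (-0.1120, -0.1120, 0)
Detected image corners:
  c0 = (398.998081, 398.493973) px
  c1 = (580.827272, 327.995993) px
  c2 = (488.526462, 153.658834) px
  c3 = (316.938713, 238.812085) px
Planar DLT: solve 8×8 A·h = b for H (H[2,2]=1):
  H  [+602.82510 +364.37341 +441.94072]
  H  [-464.15660 +729.16203 +281.05783]
  H  [-0.41655 -0.05323 +1.00000]
B = K⁻¹H; ‖b₁‖=1.944026, ‖b₂‖=1.944026; λ = 2/(‖b₁‖+‖b₂‖) = 0.514397, sign → tz>0 ⇒ λ=+0.514397
r₁ = λ·B[:,0] = (+0.87064,-0.44280,-0.21427); r₂ = λ·B[:,1] = (+0.44779,+0.89372,-0.02738)
r₃ = r₁×r₂ = (+0.20362,-0.07211,+0.97639); SVD([r₁ r₂ r₃]) → R = UVᵀ:
  R  [+0.87064 +0.44779 +0.20362]
  R  [-0.44280 +0.89372 -0.07211]
  R  [-0.21427 -0.02738 +0.97639]
t = (+0.12244, +0.05876, +0.51440) m
tr R = 2.740751; θ = arccos((tr R − 1)/2) = 0.514831 rad = 29.498°
axis k = ((R−Rᵀ)₃₂, (R−Rᵀ)₁₃, (R−Rᵀ)₂₁) / (2 sinθ) = (+0.045422, +0.424355, -0.904356)
rvec = θ·k = (+0.023385, +0.218471, -0.465591)

rvec=(0.0234, 0.2185, -0.4656) tvec=(0.1224, 0.0588, 0.5144)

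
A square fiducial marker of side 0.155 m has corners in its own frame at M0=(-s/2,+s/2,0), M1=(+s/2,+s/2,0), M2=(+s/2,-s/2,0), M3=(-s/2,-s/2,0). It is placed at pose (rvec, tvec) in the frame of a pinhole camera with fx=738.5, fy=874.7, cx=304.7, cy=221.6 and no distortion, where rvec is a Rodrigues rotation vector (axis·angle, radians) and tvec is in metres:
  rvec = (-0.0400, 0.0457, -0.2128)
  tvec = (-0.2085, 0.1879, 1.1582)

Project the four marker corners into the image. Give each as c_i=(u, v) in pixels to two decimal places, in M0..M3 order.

c0=(133.85, 433.13) c1=(229.96, 409.34) c2=(209.64, 293.92) c3=(114.21, 318.20)

Intrinsics K: fx=738.5, fy=874.7, cx=304.7, cy=221.6
Marker side s = 0.155 m; corners in marker frame (Z=0):
  M0 = (-0.0775, +0.0775, 0)
  M1 = (+0.0775, +0.0775, 0)
  M2 = (+0.0775, -0.0775, 0)
  M3 = (-0.0775, -0.0775, 0)
rvec = (-0.0400, 0.0457, -0.2128), |rvec| = θ = 0.22130 rad = 12.679°
Rodrigues: sinθ=0.21950, 1−cosθ=0.02439; R = I + sinθ·[k]× + (1−cosθ)·[k]×²:
    [+0.97641 +0.21016 +0.04957]
    [-0.21198 +0.97665 +0.03483]
    [-0.04109 -0.04452 +0.99816]
t = (-0.2085, 0.1879, 1.1582) m
M0: Pc = R·M0+t = (-0.26788, +0.28002, +1.15793); u = 738.5·(-0.26788)/1.15793 + 304.7 = 133.8502, v = 874.7·(+0.28002)/1.15793 + 221.6 = 433.1254
M1: Pc = R·M1+t = (-0.11654, +0.24716, +1.15157); u = 738.5·(-0.11654)/1.15157 + 304.7 = 229.9621, v = 874.7·(+0.24716)/1.15157 + 221.6 = 409.3383
M2: Pc = R·M2+t = (-0.14912, +0.09578, +1.15847); u = 738.5·(-0.14912)/1.15847 + 304.7 = 209.6418, v = 874.7·(+0.09578)/1.15847 + 221.6 = 293.9195
M3: Pc = R·M3+t = (-0.30046, +0.12864, +1.16483); u = 738.5·(-0.30046)/1.16483 + 304.7 = 114.2103, v = 874.7·(+0.12864)/1.16483 + 221.6 = 318.1968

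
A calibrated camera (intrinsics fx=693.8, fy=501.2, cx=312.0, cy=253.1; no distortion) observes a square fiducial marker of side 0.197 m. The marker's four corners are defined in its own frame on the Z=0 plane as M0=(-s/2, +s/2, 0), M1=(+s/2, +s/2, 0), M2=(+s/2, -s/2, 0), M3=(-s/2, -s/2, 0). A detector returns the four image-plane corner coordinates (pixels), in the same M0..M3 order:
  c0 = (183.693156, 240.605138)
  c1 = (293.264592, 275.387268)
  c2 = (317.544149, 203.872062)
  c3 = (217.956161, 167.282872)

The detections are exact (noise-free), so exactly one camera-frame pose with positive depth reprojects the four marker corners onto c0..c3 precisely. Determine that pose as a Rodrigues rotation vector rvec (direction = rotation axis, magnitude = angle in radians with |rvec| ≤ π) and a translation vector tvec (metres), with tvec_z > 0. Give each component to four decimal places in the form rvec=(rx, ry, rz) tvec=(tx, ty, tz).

Intrinsics K: fx=693.8, fy=501.2, cx=312.0, cy=253.1
Marker side s = 0.197 m; corners in marker frame (Z=0):
  M0 = (-0.0985, +0.0985, 0)
  M1 = (+0.0985, +0.0985, 0)
  M2 = (+0.0985, -0.0985, 0)
  M3 = (-0.0985, -0.0985, 0)
Detected image corners:
  c0 = (183.693156, 240.605138) px
  c1 = (293.264592, 275.387268) px
  c2 = (317.544149, 203.872062) px
  c3 = (217.956161, 167.282872) px
Planar DLT: solve 8×8 A·h = b for H (H[2,2]=1):
  H  [+611.16569 -247.68583 +255.33764]
  H  [+252.55201 +279.92528 +220.94356]
  H  [+0.32116 -0.39469 +1.00000]
B = K⁻¹H; ‖b₁‖=0.873099, ‖b₂‖=0.873099; λ = 2/(‖b₁‖+‖b₂‖) = 1.145345, sign → tz>0 ⇒ λ=+1.145345
r₁ = λ·B[:,0] = (+0.84352,+0.39138,+0.36783); r₂ = λ·B[:,1] = (-0.20560,+0.86797,-0.45206)
r₃ = r₁×r₂ = (-0.49620,+0.30569,+0.81261); SVD([r₁ r₂ r₃]) → R = UVᵀ:
  R  [+0.84352 -0.20560 -0.49620]
  R  [+0.39138 +0.86797 +0.30569]
  R  [+0.36783 -0.45206 +0.81261]
t = (-0.09354, -0.07348, +1.14534) m
tr R = 2.524100; θ = arccos((tr R − 1)/2) = 0.704323 rad = 40.355°
axis k = ((R−Rᵀ)₃₂, (R−Rᵀ)₁₃, (R−Rᵀ)₂₁) / (2 sinθ) = (-0.585119, -0.667187, +0.460974)
rvec = θ·k = (-0.412113, -0.469915, +0.324675)

rvec=(-0.4121, -0.4699, 0.3247) tvec=(-0.0935, -0.0735, 1.1453)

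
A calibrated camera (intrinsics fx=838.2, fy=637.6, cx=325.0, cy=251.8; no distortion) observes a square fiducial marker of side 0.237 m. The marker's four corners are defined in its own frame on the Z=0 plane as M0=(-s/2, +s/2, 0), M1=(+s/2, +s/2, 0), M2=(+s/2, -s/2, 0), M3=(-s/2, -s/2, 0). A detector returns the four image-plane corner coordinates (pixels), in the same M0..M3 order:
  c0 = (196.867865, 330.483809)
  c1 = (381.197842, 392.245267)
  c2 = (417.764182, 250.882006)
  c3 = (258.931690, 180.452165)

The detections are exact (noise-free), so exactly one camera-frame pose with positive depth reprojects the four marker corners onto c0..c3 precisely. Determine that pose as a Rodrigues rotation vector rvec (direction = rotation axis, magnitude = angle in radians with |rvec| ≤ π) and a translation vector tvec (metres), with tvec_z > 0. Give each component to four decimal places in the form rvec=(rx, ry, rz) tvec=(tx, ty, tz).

Intrinsics K: fx=838.2, fy=637.6, cx=325.0, cy=251.8
Marker side s = 0.237 m; corners in marker frame (Z=0):
  M0 = (-0.1185, +0.1185, 0)
  M1 = (+0.1185, +0.1185, 0)
  M2 = (+0.1185, -0.1185, 0)
  M3 = (-0.1185, -0.1185, 0)
Detected image corners:
  c0 = (196.867865, 330.483809) px
  c1 = (381.197842, 392.245267) px
  c2 = (417.764182, 250.882006) px
  c3 = (258.931690, 180.452165) px
Planar DLT: solve 8×8 A·h = b for H (H[2,2]=1):
  H  [+869.44303 -359.03996 +319.94055]
  H  [+416.62323 +472.10878 +286.13355]
  H  [+0.47372 -0.49086 +1.00000]
B = K⁻¹H; ‖b₁‖=1.081902, ‖b₂‖=1.081902; λ = 2/(‖b₁‖+‖b₂‖) = 0.924298, sign → tz>0 ⇒ λ=+0.924298
r₁ = λ·B[:,0] = (+0.78898,+0.43104,+0.43786); r₂ = λ·B[:,1] = (-0.22000,+0.86357,-0.45370)
r₃ = r₁×r₂ = (-0.57368,+0.26163,+0.77617); SVD([r₁ r₂ r₃]) → R = UVᵀ:
  R  [+0.78898 -0.22000 -0.57368]
  R  [+0.43104 +0.86357 +0.26163]
  R  [+0.43786 -0.45370 +0.77617]
t = (-0.00558, +0.04977, +0.92430) m
tr R = 2.428714; θ = arccos((tr R − 1)/2) = 0.775092 rad = 44.409°
axis k = ((R−Rᵀ)₃₂, (R−Rᵀ)₁₃, (R−Rᵀ)₂₁) / (2 sinθ) = (-0.511114, -0.722754, +0.465176)
rvec = θ·k = (-0.396160, -0.560200, +0.360554)

rvec=(-0.3962, -0.5602, 0.3606) tvec=(-0.0056, 0.0498, 0.9243)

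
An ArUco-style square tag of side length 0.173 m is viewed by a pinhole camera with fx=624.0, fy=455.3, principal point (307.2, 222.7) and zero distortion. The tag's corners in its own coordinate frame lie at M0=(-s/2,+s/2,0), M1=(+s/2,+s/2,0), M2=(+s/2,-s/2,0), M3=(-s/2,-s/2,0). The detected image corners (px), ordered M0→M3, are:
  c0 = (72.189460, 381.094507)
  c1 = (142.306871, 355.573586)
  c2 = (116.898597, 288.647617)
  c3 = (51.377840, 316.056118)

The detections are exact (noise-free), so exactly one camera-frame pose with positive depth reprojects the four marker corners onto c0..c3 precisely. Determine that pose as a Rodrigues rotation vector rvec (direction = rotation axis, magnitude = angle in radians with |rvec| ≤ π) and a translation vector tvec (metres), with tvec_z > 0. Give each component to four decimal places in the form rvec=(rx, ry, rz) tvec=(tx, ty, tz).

rvec=(-0.2682, 0.4095, -0.4417) tvec=(-0.3884, 0.2807, 1.1398)

Intrinsics K: fx=624.0, fy=455.3, cx=307.2, cy=222.7
Marker side s = 0.173 m; corners in marker frame (Z=0):
  M0 = (-0.0865, +0.0865, 0)
  M1 = (+0.0865, +0.0865, 0)
  M2 = (+0.0865, -0.0865, 0)
  M3 = (-0.0865, -0.0865, 0)
Detected image corners:
  c0 = (72.189460, 381.094507) px
  c1 = (142.306871, 355.573586) px
  c2 = (116.898597, 288.647617) px
  c3 = (51.377840, 316.056118) px
Planar DLT: solve 8×8 A·h = b for H (H[2,2]=1):
  H  [+364.52841 +105.01836 +94.56603]
  H  [-248.25875 +282.30611 +334.82557]
  H  [-0.28372 -0.29510 +1.00000]
B = K⁻¹H; ‖b₁‖=0.877327, ‖b₂‖=0.877327; λ = 2/(‖b₁‖+‖b₂‖) = 1.139826, sign → tz>0 ⇒ λ=+1.139826
r₁ = λ·B[:,0] = (+0.82507,-0.46333,-0.32339); r₂ = λ·B[:,1] = (+0.35743,+0.87127,-0.33636)
r₃ = r₁×r₂ = (+0.43761,+0.16194,+0.88446); SVD([r₁ r₂ r₃]) → R = UVᵀ:
  R  [+0.82507 +0.35743 +0.43761]
  R  [-0.46333 +0.87127 +0.16194]
  R  [-0.32339 -0.33636 +0.88446]
t = (-0.38841, +0.28070, +1.13983) m
tr R = 2.580804; θ = arccos((tr R − 1)/2) = 0.659331 rad = 37.777°
axis k = ((R−Rᵀ)₃₂, (R−Rᵀ)₁₃, (R−Rᵀ)₂₁) / (2 sinθ) = (-0.406716, +0.621137, -0.669904)
rvec = θ·k = (-0.268160, +0.409535, -0.441689)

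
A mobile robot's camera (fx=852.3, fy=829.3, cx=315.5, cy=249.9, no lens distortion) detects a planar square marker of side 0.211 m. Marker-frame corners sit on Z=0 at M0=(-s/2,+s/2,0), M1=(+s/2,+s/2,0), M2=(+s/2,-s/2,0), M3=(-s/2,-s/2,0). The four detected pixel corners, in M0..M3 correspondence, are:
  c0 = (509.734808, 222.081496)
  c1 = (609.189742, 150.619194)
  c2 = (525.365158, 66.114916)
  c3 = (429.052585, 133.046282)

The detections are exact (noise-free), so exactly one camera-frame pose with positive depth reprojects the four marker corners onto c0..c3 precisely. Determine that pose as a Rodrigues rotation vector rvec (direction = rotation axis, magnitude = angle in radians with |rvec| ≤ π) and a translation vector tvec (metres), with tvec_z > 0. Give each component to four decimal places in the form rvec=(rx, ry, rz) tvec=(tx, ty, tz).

rvec=(-0.3397, -0.0055, -0.6355) tvec=(0.3406, -0.1872, 1.4351)

Intrinsics K: fx=852.3, fy=829.3, cx=315.5, cy=249.9
Marker side s = 0.211 m; corners in marker frame (Z=0):
  M0 = (-0.1055, +0.1055, 0)
  M1 = (+0.1055, +0.1055, 0)
  M2 = (+0.1055, -0.1055, 0)
  M3 = (-0.1055, -0.1055, 0)
Detected image corners:
  c0 = (509.734808, 222.081496) px
  c1 = (609.189742, 150.619194) px
  c2 = (525.365158, 66.114916) px
  c3 = (429.052585, 133.046282) px
Planar DLT: solve 8×8 A·h = b for H (H[2,2]=1):
  H  [+502.88442 +278.12454 +517.79003]
  H  [-316.90470 +380.31985 +141.70288]
  H  [+0.07553 -0.21562 +1.00000]
B = K⁻¹H; ‖b₁‖=0.696829, ‖b₂‖=0.696829; λ = 2/(‖b₁‖+‖b₂‖) = 1.435072, sign → tz>0 ⇒ λ=+1.435072
r₁ = λ·B[:,0] = (+0.80662,-0.58105,+0.10839); r₂ = λ·B[:,1] = (+0.58284,+0.75137,-0.30942)
r₃ = r₁×r₂ = (+0.09835,+0.31276,+0.94473); SVD([r₁ r₂ r₃]) → R = UVᵀ:
  R  [+0.80662 +0.58284 +0.09835]
  R  [-0.58105 +0.75137 +0.31276]
  R  [+0.10839 -0.30942 +0.94473]
t = (+0.34061, -0.18723, +1.43507) m
tr R = 2.502712; θ = arccos((tr R − 1)/2) = 0.720682 rad = 41.292°
axis k = ((R−Rᵀ)₃₂, (R−Rᵀ)₁₃, (R−Rᵀ)₂₁) / (2 sinθ) = (-0.471426, -0.007607, -0.881873)
rvec = θ·k = (-0.339748, -0.005482, -0.635550)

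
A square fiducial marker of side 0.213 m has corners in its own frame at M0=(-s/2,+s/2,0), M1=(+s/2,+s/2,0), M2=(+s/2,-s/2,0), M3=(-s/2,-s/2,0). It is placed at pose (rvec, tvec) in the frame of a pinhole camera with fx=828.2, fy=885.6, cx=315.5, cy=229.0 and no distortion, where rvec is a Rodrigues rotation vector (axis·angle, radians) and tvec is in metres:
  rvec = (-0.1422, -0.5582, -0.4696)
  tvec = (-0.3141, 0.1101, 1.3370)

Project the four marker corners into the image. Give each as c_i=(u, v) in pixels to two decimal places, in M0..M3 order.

c0=(92.77, 399.23) c1=(205.54, 332.46) c2=(146.76, 212.71) c3=(28.78, 268.67)

Intrinsics K: fx=828.2, fy=885.6, cx=315.5, cy=229.0
Marker side s = 0.213 m; corners in marker frame (Z=0):
  M0 = (-0.1065, +0.1065, 0)
  M1 = (+0.1065, +0.1065, 0)
  M2 = (+0.1065, -0.1065, 0)
  M3 = (-0.1065, -0.1065, 0)
rvec = (-0.1422, -0.5582, -0.4696), |rvec| = θ = 0.74319 rad = 42.582°
Rodrigues: sinθ=0.67664, 1−cosθ=0.26369; R = I + sinθ·[k]× + (1−cosθ)·[k]×²:
    [+0.74597 +0.46544 -0.47634]
    [-0.38965 +0.88507 +0.25461]
    [+0.54010 -0.00432 +0.84159]
t = (-0.3141, 0.1101, 1.3370) m
M0: Pc = R·M0+t = (-0.34398, +0.24586, +1.27902); u = 828.2·(-0.34398)/1.27902 + 315.5 = 92.7663, v = 885.6·(+0.24586)/1.27902 + 229.0 = 399.2333
M1: Pc = R·M1+t = (-0.18508, +0.16286, +1.39406); u = 828.2·(-0.18508)/1.39406 + 315.5 = 205.5426, v = 885.6·(+0.16286)/1.39406 + 229.0 = 332.4605
M2: Pc = R·M2+t = (-0.28422, -0.02566, +1.39498); u = 828.2·(-0.28422)/1.39498 + 315.5 = 146.7561, v = 885.6·(-0.02566)/1.39498 + 229.0 = 212.7112
M3: Pc = R·M3+t = (-0.44312, +0.05734, +1.27994); u = 828.2·(-0.44312)/1.27994 + 315.5 = 28.7772, v = 885.6·(+0.05734)/1.27994 + 229.0 = 268.6730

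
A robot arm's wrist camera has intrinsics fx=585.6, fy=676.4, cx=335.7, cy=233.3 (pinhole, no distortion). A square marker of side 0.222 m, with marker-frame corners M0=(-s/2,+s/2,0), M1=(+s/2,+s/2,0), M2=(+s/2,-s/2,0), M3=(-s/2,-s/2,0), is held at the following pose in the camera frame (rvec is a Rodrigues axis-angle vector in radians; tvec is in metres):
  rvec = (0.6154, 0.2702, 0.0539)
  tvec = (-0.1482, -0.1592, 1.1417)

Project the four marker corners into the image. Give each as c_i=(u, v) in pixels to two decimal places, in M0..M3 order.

c0=(215.99, 187.71) c1=(316.88, 202.24) c2=(310.87, 81.91) c3=(198.55, 71.36)

Intrinsics K: fx=585.6, fy=676.4, cx=335.7, cy=233.3
Marker side s = 0.222 m; corners in marker frame (Z=0):
  M0 = (-0.1110, +0.1110, 0)
  M1 = (+0.1110, +0.1110, 0)
  M2 = (+0.1110, -0.1110, 0)
  M3 = (-0.1110, -0.1110, 0)
rvec = (0.6154, 0.2702, 0.0539), |rvec| = θ = 0.67426 rad = 38.632°
Rodrigues: sinθ=0.62432, 1−cosθ=0.21883; R = I + sinθ·[k]× + (1−cosθ)·[k]×²:
    [+0.96346 +0.03013 +0.26615]
    [+0.12995 +0.81631 -0.56281]
    [-0.23422 +0.57683 +0.78257]
t = (-0.1482, -0.1592, 1.1417) m
M0: Pc = R·M0+t = (-0.25180, -0.08301, +1.23173); u = 585.6·(-0.25180)/1.23173 + 335.7 = 215.9869, v = 676.4·(-0.08301)/1.23173 + 233.3 = 187.7132
M1: Pc = R·M1+t = (-0.03791, -0.05417, +1.17973); u = 585.6·(-0.03791)/1.17973 + 335.7 = 316.8813, v = 676.4·(-0.05417)/1.17973 + 233.3 = 202.2440
M2: Pc = R·M2+t = (-0.04460, -0.23539, +1.05167); u = 585.6·(-0.04460)/1.05167 + 335.7 = 310.8653, v = 676.4·(-0.23539)/1.05167 + 233.3 = 81.9077
M3: Pc = R·M3+t = (-0.25849, -0.26423, +1.10367); u = 585.6·(-0.25849)/1.10367 + 335.7 = 198.5478, v = 676.4·(-0.26423)/1.10367 + 233.3 = 71.3603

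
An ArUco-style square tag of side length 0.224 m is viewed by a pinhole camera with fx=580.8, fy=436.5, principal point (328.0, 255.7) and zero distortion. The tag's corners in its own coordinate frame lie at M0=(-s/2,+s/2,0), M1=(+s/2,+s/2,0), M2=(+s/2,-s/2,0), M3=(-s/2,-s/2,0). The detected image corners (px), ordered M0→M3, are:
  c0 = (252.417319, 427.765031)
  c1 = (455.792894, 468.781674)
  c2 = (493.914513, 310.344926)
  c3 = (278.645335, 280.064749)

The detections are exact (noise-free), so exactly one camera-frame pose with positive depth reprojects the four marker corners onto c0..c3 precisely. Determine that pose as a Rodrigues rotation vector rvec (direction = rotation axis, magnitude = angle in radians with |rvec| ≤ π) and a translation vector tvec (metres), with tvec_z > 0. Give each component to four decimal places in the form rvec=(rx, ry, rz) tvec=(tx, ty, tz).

Intrinsics K: fx=580.8, fy=436.5, cx=328.0, cy=255.7
Marker side s = 0.224 m; corners in marker frame (Z=0):
  M0 = (-0.1120, +0.1120, 0)
  M1 = (+0.1120, +0.1120, 0)
  M2 = (+0.1120, -0.1120, 0)
  M3 = (-0.1120, -0.1120, 0)
Detected image corners:
  c0 = (252.417319, 427.765031) px
  c1 = (455.792894, 468.781674) px
  c2 = (493.914513, 310.344926) px
  c3 = (278.645335, 280.064749) px
Planar DLT: solve 8×8 A·h = b for H (H[2,2]=1):
  H  [+800.85866 -69.11394 +365.62275]
  H  [+26.09529 +756.13911 +372.72259]
  H  [-0.35934 +0.19842 +1.00000]
B = K⁻¹H; ‖b₁‖=1.644490, ‖b₂‖=1.644490; λ = 2/(‖b₁‖+‖b₂‖) = 0.608091, sign → tz>0 ⇒ λ=+0.608091
r₁ = λ·B[:,0] = (+0.96189,+0.16436,-0.21851); r₂ = λ·B[:,1] = (-0.14050,+0.98270,+0.12066)
r₃ = r₁×r₂ = (+0.23456,-0.08536,+0.96835); SVD([r₁ r₂ r₃]) → R = UVᵀ:
  R  [+0.96189 -0.14050 +0.23456]
  R  [+0.16436 +0.98270 -0.08536]
  R  [-0.21851 +0.12066 +0.96835]
t = (+0.03939, +0.16302, +0.60809) m
tr R = 2.912939; θ = arccos((tr R − 1)/2) = 0.296142 rad = 16.968°
axis k = ((R−Rᵀ)₃₂, (R−Rᵀ)₁₃, (R−Rᵀ)₂₁) / (2 sinθ) = (+0.352977, +0.776265, +0.522322)
rvec = θ·k = (+0.104531, +0.229885, +0.154681)

rvec=(0.1045, 0.2299, 0.1547) tvec=(0.0394, 0.1630, 0.6081)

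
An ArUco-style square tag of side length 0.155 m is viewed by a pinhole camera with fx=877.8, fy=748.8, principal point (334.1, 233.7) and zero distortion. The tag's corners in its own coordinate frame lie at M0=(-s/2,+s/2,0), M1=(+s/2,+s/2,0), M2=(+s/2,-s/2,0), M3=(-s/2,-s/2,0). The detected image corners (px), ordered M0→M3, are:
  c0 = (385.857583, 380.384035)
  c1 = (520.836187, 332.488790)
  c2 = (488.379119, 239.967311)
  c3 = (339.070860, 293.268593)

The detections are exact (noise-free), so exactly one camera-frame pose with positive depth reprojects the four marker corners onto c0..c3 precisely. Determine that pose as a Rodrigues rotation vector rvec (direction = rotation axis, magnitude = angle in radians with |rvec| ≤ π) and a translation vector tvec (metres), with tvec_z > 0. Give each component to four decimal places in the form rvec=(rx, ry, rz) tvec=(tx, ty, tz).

rvec=(0.6154, -0.1073, -0.3899) tvec=(0.1013, 0.0949, 0.8865)

Intrinsics K: fx=877.8, fy=748.8, cx=334.1, cy=233.7
Marker side s = 0.155 m; corners in marker frame (Z=0):
  M0 = (-0.0775, +0.0775, 0)
  M1 = (+0.0775, +0.0775, 0)
  M2 = (+0.0775, -0.0775, 0)
  M3 = (-0.0775, -0.0775, 0)
Detected image corners:
  c0 = (385.857583, 380.384035) px
  c1 = (520.836187, 332.488790) px
  c2 = (488.379119, 239.967311) px
  c3 = (339.070860, 293.268593) px
Planar DLT: solve 8×8 A·h = b for H (H[2,2]=1):
  H  [+906.49222 +539.95205 +434.43828]
  H  [-331.45609 +783.70919 +313.84638]
  H  [-0.01894 +0.65568 +1.00000]
B = K⁻¹H; ‖b₁‖=1.128044, ‖b₂‖=1.128044; λ = 2/(‖b₁‖+‖b₂‖) = 0.886490, sign → tz>0 ⇒ λ=+0.886490
r₁ = λ·B[:,0] = (+0.92186,-0.38716,-0.01679); r₂ = λ·B[:,1] = (+0.32407,+0.74641,+0.58125)
r₃ = r₁×r₂ = (-0.21250,-0.54127,+0.81355); SVD([r₁ r₂ r₃]) → R = UVᵀ:
  R  [+0.92186 +0.32407 -0.21250]
  R  [-0.38716 +0.74641 -0.54127]
  R  [-0.01679 +0.58125 +0.81355]
t = (+0.10133, +0.09488, +0.88649) m
tr R = 2.481820; θ = arccos((tr R − 1)/2) = 0.736372 rad = 42.191°
axis k = ((R−Rᵀ)₃₂, (R−Rᵀ)₁₃, (R−Rᵀ)₂₁) / (2 sinθ) = (+0.835703, -0.145702, -0.529501)
rvec = θ·k = (+0.615388, -0.107291, -0.389910)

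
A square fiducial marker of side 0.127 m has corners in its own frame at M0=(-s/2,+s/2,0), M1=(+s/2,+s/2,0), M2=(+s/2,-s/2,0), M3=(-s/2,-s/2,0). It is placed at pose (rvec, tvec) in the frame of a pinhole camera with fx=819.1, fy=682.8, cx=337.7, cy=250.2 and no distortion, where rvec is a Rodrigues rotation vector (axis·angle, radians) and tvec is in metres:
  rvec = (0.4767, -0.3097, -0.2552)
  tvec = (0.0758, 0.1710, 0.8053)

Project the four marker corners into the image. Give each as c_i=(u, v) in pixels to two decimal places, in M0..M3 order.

c0=(365.51, 454.05) c1=(477.29, 415.37) c2=(466.10, 333.93) c3=(344.83, 372.59)

Intrinsics K: fx=819.1, fy=682.8, cx=337.7, cy=250.2
Marker side s = 0.127 m; corners in marker frame (Z=0):
  M0 = (-0.0635, +0.0635, 0)
  M1 = (+0.0635, +0.0635, 0)
  M2 = (+0.0635, -0.0635, 0)
  M3 = (-0.0635, -0.0635, 0)
rvec = (0.4767, -0.3097, -0.2552), |rvec| = θ = 0.62312 rad = 35.702°
Rodrigues: sinθ=0.58358, 1−cosθ=0.18794; R = I + sinθ·[k]× + (1−cosθ)·[k]×²:
    [+0.92205 +0.16754 -0.34893]
    [-0.31046 +0.85848 -0.40819]
    [+0.23116 +0.48470 +0.84358]
t = (0.0758, 0.1710, 0.8053) m
M0: Pc = R·M0+t = (+0.02789, +0.24523, +0.82140); u = 819.1·(+0.02789)/0.82140 + 337.7 = 365.5107, v = 682.8·(+0.24523)/0.82140 + 250.2 = 454.0493
M1: Pc = R·M1+t = (+0.14499, +0.20580, +0.85076); u = 819.1·(+0.14499)/0.85076 + 337.7 = 477.2942, v = 682.8·(+0.20580)/0.85076 + 250.2 = 415.3704
M2: Pc = R·M2+t = (+0.12371, +0.09677, +0.78920); u = 819.1·(+0.12371)/0.78920 + 337.7 = 466.0982, v = 682.8·(+0.09677)/0.78920 + 250.2 = 333.9251
M3: Pc = R·M3+t = (+0.00661, +0.13620, +0.75984); u = 819.1·(+0.00661)/0.75984 + 337.7 = 344.8263, v = 682.8·(+0.13620)/0.75984 + 250.2 = 372.5908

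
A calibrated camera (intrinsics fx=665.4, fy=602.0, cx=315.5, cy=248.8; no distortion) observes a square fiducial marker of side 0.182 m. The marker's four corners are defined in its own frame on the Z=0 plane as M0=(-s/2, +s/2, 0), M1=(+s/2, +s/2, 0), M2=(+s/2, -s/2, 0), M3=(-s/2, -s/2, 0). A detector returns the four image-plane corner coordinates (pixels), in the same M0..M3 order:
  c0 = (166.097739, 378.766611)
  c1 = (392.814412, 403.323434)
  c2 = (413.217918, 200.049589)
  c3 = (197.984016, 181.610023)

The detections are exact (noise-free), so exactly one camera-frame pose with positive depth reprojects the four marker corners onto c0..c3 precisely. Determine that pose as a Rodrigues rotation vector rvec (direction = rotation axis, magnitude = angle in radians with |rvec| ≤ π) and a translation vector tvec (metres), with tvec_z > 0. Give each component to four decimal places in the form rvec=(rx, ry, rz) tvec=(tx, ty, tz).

Intrinsics K: fx=665.4, fy=602.0, cx=315.5, cy=248.8
Marker side s = 0.182 m; corners in marker frame (Z=0):
  M0 = (-0.0910, +0.0910, 0)
  M1 = (+0.0910, +0.0910, 0)
  M2 = (+0.0910, -0.0910, 0)
  M3 = (-0.0910, -0.0910, 0)
Detected image corners:
  c0 = (166.097739, 378.766611) px
  c1 = (392.814412, 403.323434) px
  c2 = (413.217918, 200.049589) px
  c3 = (197.984016, 181.610023) px
Planar DLT: solve 8×8 A·h = b for H (H[2,2]=1):
  H  [+1173.64754 -232.25367 +291.52490]
  H  [+78.23964 +1012.14473 +288.05783]
  H  [-0.13550 -0.30155 +1.00000]
B = K⁻¹H; ‖b₁‖=1.842492, ‖b₂‖=1.842492; λ = 2/(‖b₁‖+‖b₂‖) = 0.542743, sign → tz>0 ⇒ λ=+0.542743
r₁ = λ·B[:,0] = (+0.99217,+0.10093,-0.07354); r₂ = λ·B[:,1] = (-0.11184,+0.98016,-0.16366)
r₃ = r₁×r₂ = (+0.05556,+0.17061,+0.98377); SVD([r₁ r₂ r₃]) → R = UVᵀ:
  R  [+0.99217 -0.11184 +0.05556]
  R  [+0.10093 +0.98016 +0.17061]
  R  [-0.07354 -0.16366 +0.98377]
t = (-0.01956, +0.03539, +0.54274) m
tr R = 2.956099; θ = arccos((tr R − 1)/2) = 0.209910 rad = 12.027°
axis k = ((R−Rᵀ)₃₂, (R−Rᵀ)₁₃, (R−Rᵀ)₂₁) / (2 sinθ) = (-0.802099, +0.309787, +0.510557)
rvec = θ·k = (-0.168369, +0.065028, +0.107171)

rvec=(-0.1684, 0.0650, 0.1072) tvec=(-0.0196, 0.0354, 0.5427)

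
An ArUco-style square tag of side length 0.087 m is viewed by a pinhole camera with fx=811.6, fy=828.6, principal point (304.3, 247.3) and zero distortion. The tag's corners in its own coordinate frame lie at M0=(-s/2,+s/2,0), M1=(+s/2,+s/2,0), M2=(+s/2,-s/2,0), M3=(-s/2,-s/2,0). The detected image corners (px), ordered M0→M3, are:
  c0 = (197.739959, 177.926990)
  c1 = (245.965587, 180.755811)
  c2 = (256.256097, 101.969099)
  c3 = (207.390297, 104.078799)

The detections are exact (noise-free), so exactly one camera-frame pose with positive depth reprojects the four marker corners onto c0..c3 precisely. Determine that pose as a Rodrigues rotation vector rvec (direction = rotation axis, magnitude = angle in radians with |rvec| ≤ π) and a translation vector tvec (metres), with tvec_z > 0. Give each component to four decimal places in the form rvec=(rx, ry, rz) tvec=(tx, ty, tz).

rvec=(-0.0521, 0.7700, 0.1254) tvec=(-0.0904, -0.1200, 0.9372)

Intrinsics K: fx=811.6, fy=828.6, cx=304.3, cy=247.3
Marker side s = 0.087 m; corners in marker frame (Z=0):
  M0 = (-0.0435, +0.0435, 0)
  M1 = (+0.0435, +0.0435, 0)
  M2 = (+0.0435, -0.0435, 0)
  M3 = (-0.0435, -0.0435, 0)
Detected image corners:
  c0 = (197.739959, 177.926990) px
  c1 = (245.965587, 180.755811) px
  c2 = (256.256097, 101.969099) px
  c3 = (207.390297, 104.078799) px
Planar DLT: solve 8×8 A·h = b for H (H[2,2]=1):
  H  [+389.27700 -114.75271 +226.05290]
  H  [-100.87889 +876.12625 +141.17489]
  H  [-0.74379 -0.00119 +1.00000]
B = K⁻¹H; ‖b₁‖=1.067062, ‖b₂‖=1.067062; λ = 2/(‖b₁‖+‖b₂‖) = 0.937153, sign → tz>0 ⇒ λ=+0.937153
r₁ = λ·B[:,0] = (+0.71085,+0.09394,-0.69705); r₂ = λ·B[:,1] = (-0.13209,+0.99124,-0.00111)
r₃ = r₁×r₂ = (+0.69083,+0.09286,+0.71703); SVD([r₁ r₂ r₃]) → R = UVᵀ:
  R  [+0.71085 -0.13209 +0.69083]
  R  [+0.09394 +0.99124 +0.09286]
  R  [-0.69705 -0.00111 +0.71703]
t = (-0.09035, -0.12003, +0.93715) m
tr R = 2.419110; θ = arccos((tr R − 1)/2) = 0.781930 rad = 44.801°
axis k = ((R−Rᵀ)₃₂, (R−Rᵀ)₁₃, (R−Rᵀ)₂₁) / (2 sinθ) = (-0.066681, +0.984800, +0.160384)
rvec = θ·k = (-0.052140, +0.770044, +0.125409)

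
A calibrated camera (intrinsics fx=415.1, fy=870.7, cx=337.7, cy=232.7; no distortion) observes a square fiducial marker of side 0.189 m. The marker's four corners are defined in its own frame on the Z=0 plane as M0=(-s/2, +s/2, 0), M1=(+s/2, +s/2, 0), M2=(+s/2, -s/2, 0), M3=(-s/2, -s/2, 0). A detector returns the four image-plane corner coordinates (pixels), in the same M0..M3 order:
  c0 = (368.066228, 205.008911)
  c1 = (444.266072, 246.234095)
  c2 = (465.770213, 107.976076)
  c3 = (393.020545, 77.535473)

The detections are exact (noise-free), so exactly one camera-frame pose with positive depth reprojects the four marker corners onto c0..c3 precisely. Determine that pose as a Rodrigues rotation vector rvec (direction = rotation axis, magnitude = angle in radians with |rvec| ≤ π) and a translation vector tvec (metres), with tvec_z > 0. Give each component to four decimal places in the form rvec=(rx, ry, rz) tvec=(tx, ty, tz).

rvec=(-0.4321, 0.2919, 0.3327) tvec=(0.1956, -0.0897, 1.0240)

Intrinsics K: fx=415.1, fy=870.7, cx=337.7, cy=232.7
Marker side s = 0.189 m; corners in marker frame (Z=0):
  M0 = (-0.0945, +0.0945, 0)
  M1 = (+0.0945, +0.0945, 0)
  M2 = (+0.0945, -0.0945, 0)
  M3 = (-0.0945, -0.0945, 0)
Detected image corners:
  c0 = (368.066228, 205.008911) px
  c1 = (444.266072, 246.234095) px
  c2 = (465.770213, 107.976076) px
  c3 = (393.020545, 77.535473) px
Planar DLT: solve 8×8 A·h = b for H (H[2,2]=1):
  H  [+253.71879 -269.27464 +416.98511]
  H  [+135.29467 +646.42834 +156.42606]
  H  [-0.33517 -0.34966 +1.00000]
B = K⁻¹H; ‖b₁‖=0.976530, ‖b₂‖=0.976530; λ = 2/(‖b₁‖+‖b₂‖) = 1.024034, sign → tz>0 ⇒ λ=+1.024034
r₁ = λ·B[:,0] = (+0.90514,+0.25085,-0.34322); r₂ = λ·B[:,1] = (-0.37299,+0.85596,-0.35806)
r₃ = r₁×r₂ = (+0.20397,+0.45211,+0.86833); SVD([r₁ r₂ r₃]) → R = UVᵀ:
  R  [+0.90514 -0.37299 +0.20397]
  R  [+0.25085 +0.85596 +0.45211]
  R  [-0.34322 -0.35806 +0.86833]
t = (+0.19559, -0.08971, +1.02403) m
tr R = 2.629426; θ = arccos((tr R − 1)/2) = 0.618563 rad = 35.441°
axis k = ((R−Rᵀ)₃₂, (R−Rᵀ)₁₃, (R−Rᵀ)₂₁) / (2 sinθ) = (-0.698588, +0.471823, +0.537921)
rvec = θ·k = (-0.432120, +0.291852, +0.332738)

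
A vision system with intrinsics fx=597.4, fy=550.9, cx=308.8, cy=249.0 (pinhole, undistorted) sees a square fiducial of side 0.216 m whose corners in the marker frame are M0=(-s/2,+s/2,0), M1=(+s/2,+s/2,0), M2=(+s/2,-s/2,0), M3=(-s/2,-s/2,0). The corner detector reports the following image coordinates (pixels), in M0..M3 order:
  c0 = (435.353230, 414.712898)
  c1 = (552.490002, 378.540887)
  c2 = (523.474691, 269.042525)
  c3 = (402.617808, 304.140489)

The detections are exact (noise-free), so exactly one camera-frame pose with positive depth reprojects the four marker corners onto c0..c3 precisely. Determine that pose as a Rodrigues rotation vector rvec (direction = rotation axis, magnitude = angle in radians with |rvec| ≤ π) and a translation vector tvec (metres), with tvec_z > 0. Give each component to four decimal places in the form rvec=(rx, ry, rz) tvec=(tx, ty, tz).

rvec=(0.1110, -0.1032, -0.2869) tvec=(0.2876, 0.1705, 1.0082)

Intrinsics K: fx=597.4, fy=550.9, cx=308.8, cy=249.0
Marker side s = 0.216 m; corners in marker frame (Z=0):
  M0 = (-0.1080, +0.1080, 0)
  M1 = (+0.1080, +0.1080, 0)
  M2 = (+0.1080, -0.1080, 0)
  M3 = (-0.1080, -0.1080, 0)
Detected image corners:
  c0 = (435.353230, 414.712898) px
  c1 = (552.490002, 378.540887) px
  c2 = (523.474691, 269.042525) px
  c3 = (402.617808, 304.140489) px
Planar DLT: solve 8×8 A·h = b for H (H[2,2]=1):
  H  [+591.43245 +201.57142 +479.23422]
  H  [-135.99853 +551.31495 +342.17484]
  H  [+0.08493 +0.12270 +1.00000]
B = K⁻¹H; ‖b₁‖=0.991821, ‖b₂‖=0.991821; λ = 2/(‖b₁‖+‖b₂‖) = 1.008246, sign → tz>0 ⇒ λ=+1.008246
r₁ = λ·B[:,0] = (+0.95391,-0.28760,+0.08563); r₂ = λ·B[:,1] = (+0.27625,+0.95309,+0.12371)
r₃ = r₁×r₂ = (-0.11719,-0.09435,+0.98862); SVD([r₁ r₂ r₃]) → R = UVᵀ:
  R  [+0.95391 +0.27625 -0.11719]
  R  [-0.28760 +0.95309 -0.09435]
  R  [+0.08563 +0.12371 +0.98862]
t = (+0.28765, +0.17053, +1.00825) m
tr R = 2.895622; θ = arccos((tr R − 1)/2) = 0.324497 rad = 18.592°
axis k = ((R−Rᵀ)₃₂, (R−Rᵀ)₁₃, (R−Rᵀ)₂₁) / (2 sinθ) = (+0.341972, -0.318057, -0.884248)
rvec = θ·k = (+0.110969, -0.103209, -0.286936)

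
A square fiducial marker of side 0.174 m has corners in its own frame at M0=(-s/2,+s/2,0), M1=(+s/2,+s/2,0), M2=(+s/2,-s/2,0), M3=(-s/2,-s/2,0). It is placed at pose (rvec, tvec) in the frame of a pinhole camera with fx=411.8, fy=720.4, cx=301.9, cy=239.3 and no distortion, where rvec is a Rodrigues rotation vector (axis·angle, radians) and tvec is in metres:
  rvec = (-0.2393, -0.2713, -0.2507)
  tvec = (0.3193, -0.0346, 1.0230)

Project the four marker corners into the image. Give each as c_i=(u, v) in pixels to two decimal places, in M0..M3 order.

c0=(411.97, 287.50) c1=(471.37, 259.51) c2=(447.42, 148.18) c3=(388.84, 169.64)

Intrinsics K: fx=411.8, fy=720.4, cx=301.9, cy=239.3
Marker side s = 0.174 m; corners in marker frame (Z=0):
  M0 = (-0.0870, +0.0870, 0)
  M1 = (+0.0870, +0.0870, 0)
  M2 = (+0.0870, -0.0870, 0)
  M3 = (-0.0870, -0.0870, 0)
rvec = (-0.2393, -0.2713, -0.2507), |rvec| = θ = 0.44013 rad = 25.218°
Rodrigues: sinθ=0.42606, 1−cosθ=0.09531; R = I + sinθ·[k]× + (1−cosθ)·[k]×²:
    [+0.93287 +0.27462 -0.23311]
    [-0.21074 +0.94091 +0.26511]
    [+0.29214 -0.19819 +0.93562]
t = (0.3193, -0.0346, 1.0230) m
M0: Pc = R·M0+t = (+0.26203, +0.06559, +0.98034); u = 411.8·(+0.26203)/0.98034 + 301.9 = 411.9689, v = 720.4·(+0.06559)/0.98034 + 239.3 = 287.5011
M1: Pc = R·M1+t = (+0.42435, +0.02892, +1.03117); u = 411.8·(+0.42435)/1.03117 + 301.9 = 471.3651, v = 720.4·(+0.02892)/1.03117 + 239.3 = 259.5070
M2: Pc = R·M2+t = (+0.37657, -0.13479, +1.06566); u = 411.8·(+0.37657)/1.06566 + 301.9 = 447.4160, v = 720.4·(-0.13479)/1.06566 + 239.3 = 148.1777
M3: Pc = R·M3+t = (+0.21425, -0.09812, +1.01483); u = 411.8·(+0.21425)/1.01483 + 301.9 = 388.8385, v = 720.4·(-0.09812)/1.01483 + 239.3 = 169.6441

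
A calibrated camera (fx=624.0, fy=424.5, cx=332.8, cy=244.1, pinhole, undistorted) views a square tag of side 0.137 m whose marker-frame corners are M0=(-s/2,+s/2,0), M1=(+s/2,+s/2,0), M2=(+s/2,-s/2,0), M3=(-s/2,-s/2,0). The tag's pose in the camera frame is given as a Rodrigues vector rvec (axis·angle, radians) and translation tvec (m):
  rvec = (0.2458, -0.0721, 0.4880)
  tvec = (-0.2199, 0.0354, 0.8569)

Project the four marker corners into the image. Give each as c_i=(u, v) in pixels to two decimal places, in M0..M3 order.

Intrinsics K: fx=624.0, fy=424.5, cx=332.8, cy=244.1
Marker side s = 0.137 m; corners in marker frame (Z=0):
  M0 = (-0.0685, +0.0685, 0)
  M1 = (+0.0685, +0.0685, 0)
  M2 = (+0.0685, -0.0685, 0)
  M3 = (-0.0685, -0.0685, 0)
rvec = (0.2458, -0.0721, 0.4880), |rvec| = θ = 0.55114 rad = 31.578°
Rodrigues: sinθ=0.52366, 1−cosθ=0.14807; R = I + sinθ·[k]× + (1−cosθ)·[k]×²:
    [+0.88138 -0.47231 -0.01003]
    [+0.45503 +0.85446 -0.25070]
    [+0.12698 +0.21639 +0.96801]
t = (-0.2199, 0.0354, 0.8569) m
M0: Pc = R·M0+t = (-0.31263, +0.06276, +0.86302); u = 624.0·(-0.31263)/0.86302 + 332.8 = 106.7585, v = 424.5·(+0.06276)/0.86302 + 244.1 = 274.9706
M1: Pc = R·M1+t = (-0.19188, +0.12510, +0.88042); u = 624.0·(-0.19188)/0.88042 + 332.8 = 196.8057, v = 424.5·(+0.12510)/0.88042 + 244.1 = 304.4176
M2: Pc = R·M2+t = (-0.12717, +0.00804, +0.85078); u = 624.0·(-0.12717)/0.85078 + 332.8 = 239.5253, v = 424.5·(+0.00804)/0.85078 + 244.1 = 248.1111
M3: Pc = R·M3+t = (-0.24792, -0.05430, +0.83338); u = 624.0·(-0.24792)/0.83338 + 332.8 = 147.1667, v = 424.5·(-0.05430)/0.83338 + 244.1 = 216.4412

c0=(106.76, 274.97) c1=(196.81, 304.42) c2=(239.53, 248.11) c3=(147.17, 216.44)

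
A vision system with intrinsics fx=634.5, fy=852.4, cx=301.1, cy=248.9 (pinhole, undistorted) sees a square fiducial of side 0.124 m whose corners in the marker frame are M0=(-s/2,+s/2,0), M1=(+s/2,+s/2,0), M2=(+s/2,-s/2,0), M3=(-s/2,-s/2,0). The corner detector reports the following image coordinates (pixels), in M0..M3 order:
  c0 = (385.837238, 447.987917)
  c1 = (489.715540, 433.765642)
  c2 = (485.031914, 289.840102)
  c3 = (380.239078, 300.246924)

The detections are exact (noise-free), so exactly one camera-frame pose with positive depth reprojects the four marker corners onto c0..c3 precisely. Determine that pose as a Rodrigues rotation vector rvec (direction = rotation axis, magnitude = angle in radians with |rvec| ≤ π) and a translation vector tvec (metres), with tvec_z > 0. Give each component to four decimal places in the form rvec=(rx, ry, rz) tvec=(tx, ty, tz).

rvec=(0.0387, -0.1572, -0.0594) tvec=(0.1527, 0.1005, 0.7187)

Intrinsics K: fx=634.5, fy=852.4, cx=301.1, cy=248.9
Marker side s = 0.124 m; corners in marker frame (Z=0):
  M0 = (-0.0620, +0.0620, 0)
  M1 = (+0.0620, +0.0620, 0)
  M2 = (+0.0620, -0.0620, 0)
  M3 = (-0.0620, -0.0620, 0)
Detected image corners:
  c0 = (385.837238, 447.987917) px
  c1 = (489.715540, 433.765642) px
  c2 = (485.031914, 289.840102) px
  c3 = (380.239078, 300.246924) px
Planar DLT: solve 8×8 A·h = b for H (H[2,2]=1):
  H  [+935.43405 +67.54006 +435.91435]
  H  [-19.86558 +1197.96170 +368.14910]
  H  [+0.21606 +0.06004 +1.00000]
B = K⁻¹H; ‖b₁‖=1.391350, ‖b₂‖=1.391350; λ = 2/(‖b₁‖+‖b₂‖) = 0.718726, sign → tz>0 ⇒ λ=+0.718726
r₁ = λ·B[:,0] = (+0.98592,-0.06209,+0.15529); r₂ = λ·B[:,1] = (+0.05603,+0.99750,+0.04315)
r₃ = r₁×r₂ = (-0.15758,-0.03385,+0.98693); SVD([r₁ r₂ r₃]) → R = UVᵀ:
  R  [+0.98592 +0.05603 -0.15758]
  R  [-0.06209 +0.99750 -0.03385]
  R  [+0.15529 +0.04315 +0.98693]
t = (+0.15271, +0.10055, +0.71873) m
tr R = 2.970338; θ = arccos((tr R − 1)/2) = 0.172442 rad = 9.880°
axis k = ((R−Rᵀ)₃₂, (R−Rᵀ)₁₃, (R−Rᵀ)₂₁) / (2 sinθ) = (+0.224372, -0.911692, -0.344202)
rvec = θ·k = (+0.038691, -0.157214, -0.059355)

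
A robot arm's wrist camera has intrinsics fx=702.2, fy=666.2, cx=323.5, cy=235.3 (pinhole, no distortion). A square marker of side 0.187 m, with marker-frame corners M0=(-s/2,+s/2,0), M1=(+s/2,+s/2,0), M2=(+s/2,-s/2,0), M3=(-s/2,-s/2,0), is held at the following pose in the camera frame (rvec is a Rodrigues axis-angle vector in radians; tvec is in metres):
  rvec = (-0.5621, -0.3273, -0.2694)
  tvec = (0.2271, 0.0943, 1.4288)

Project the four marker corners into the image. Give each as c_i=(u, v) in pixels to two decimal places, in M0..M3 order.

c0=(413.56, 326.77) c1=(493.66, 308.27) c2=(454.40, 236.77) c3=(377.33, 250.65)

Intrinsics K: fx=702.2, fy=666.2, cx=323.5, cy=235.3
Marker side s = 0.187 m; corners in marker frame (Z=0):
  M0 = (-0.0935, +0.0935, 0)
  M1 = (+0.0935, +0.0935, 0)
  M2 = (+0.0935, -0.0935, 0)
  M3 = (-0.0935, -0.0935, 0)
rvec = (-0.5621, -0.3273, -0.2694), |rvec| = θ = 0.70403 rad = 40.338°
Rodrigues: sinθ=0.64729, 1−cosθ=0.23776; R = I + sinθ·[k]× + (1−cosθ)·[k]×²:
    [+0.91380 +0.33594 -0.22829]
    [-0.15944 +0.81363 +0.55910]
    [+0.37356 -0.47451 +0.79705]
t = (0.2271, 0.0943, 1.4288) m
M0: Pc = R·M0+t = (+0.17307, +0.18528, +1.34951); u = 702.2·(+0.17307)/1.34951 + 323.5 = 413.5551, v = 666.2·(+0.18528)/1.34951 + 235.3 = 326.7666
M1: Pc = R·M1+t = (+0.34395, +0.15547, +1.41936); u = 702.2·(+0.34395)/1.41936 + 323.5 = 493.6625, v = 666.2·(+0.15547)/1.41936 + 235.3 = 308.2706
M2: Pc = R·M2+t = (+0.28113, +0.00332, +1.50809); u = 702.2·(+0.28113)/1.50809 + 323.5 = 454.3999, v = 666.2·(+0.00332)/1.50809 + 235.3 = 236.7659
M3: Pc = R·M3+t = (+0.11025, +0.03313, +1.43824); u = 702.2·(+0.11025)/1.43824 + 323.5 = 377.3277, v = 666.2·(+0.03313)/1.43824 + 235.3 = 250.6476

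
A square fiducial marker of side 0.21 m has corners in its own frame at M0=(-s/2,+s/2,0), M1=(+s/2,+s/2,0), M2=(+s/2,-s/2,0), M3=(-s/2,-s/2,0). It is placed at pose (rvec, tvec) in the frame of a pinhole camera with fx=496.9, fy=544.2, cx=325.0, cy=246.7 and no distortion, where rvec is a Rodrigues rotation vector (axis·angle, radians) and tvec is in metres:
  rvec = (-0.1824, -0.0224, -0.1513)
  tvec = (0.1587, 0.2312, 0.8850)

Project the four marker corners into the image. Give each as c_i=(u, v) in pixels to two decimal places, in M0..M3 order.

c0=(365.83, 466.79) c1=(484.03, 445.46) c2=(459.98, 314.82) c3=(346.52, 334.17)

Intrinsics K: fx=496.9, fy=544.2, cx=325.0, cy=246.7
Marker side s = 0.21 m; corners in marker frame (Z=0):
  M0 = (-0.1050, +0.1050, 0)
  M1 = (+0.1050, +0.1050, 0)
  M2 = (+0.1050, -0.1050, 0)
  M3 = (-0.1050, -0.1050, 0)
rvec = (-0.1824, -0.0224, -0.1513), |rvec| = θ = 0.23804 rad = 13.639°
Rodrigues: sinθ=0.23580, 1−cosθ=0.02820; R = I + sinθ·[k]× + (1−cosθ)·[k]×²:
    [+0.98836 +0.15191 -0.00846]
    [-0.14784 +0.97205 +0.18237]
    [+0.03592 -0.17900 +0.98319]
t = (0.1587, 0.2312, 0.8850) m
M0: Pc = R·M0+t = (+0.07087, +0.34879, +0.86243); u = 496.9·(+0.07087)/0.86243 + 325.0 = 365.8341, v = 544.2·(+0.34879)/0.86243 + 246.7 = 466.7875
M1: Pc = R·M1+t = (+0.27843, +0.31774, +0.86998); u = 496.9·(+0.27843)/0.86998 + 325.0 = 484.0281, v = 544.2·(+0.31774)/0.86998 + 246.7 = 445.4583
M2: Pc = R·M2+t = (+0.24653, +0.11361, +0.90757); u = 496.9·(+0.24653)/0.90757 + 325.0 = 459.9757, v = 544.2·(+0.11361)/0.90757 + 246.7 = 314.8242
M3: Pc = R·M3+t = (+0.03897, +0.14466, +0.90002); u = 496.9·(+0.03897)/0.90002 + 325.0 = 346.5163, v = 544.2·(+0.14466)/0.90002 + 246.7 = 334.1677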